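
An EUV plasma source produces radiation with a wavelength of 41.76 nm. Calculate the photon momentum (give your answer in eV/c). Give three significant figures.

29.7 eV/c

Use h = 6.62607015e-34 J·s, c = 2.99792458e8 m/s, 1 eV = 1.602176634e-19 J.
First convert: λ = 41.76 nm = 4.176e-8 m.
The photon relation is p = h/λ, giving p = 1.587e-26 kg·m/s.
Converting to eV/c: p = 29.69 eV/c ≈ 29.7 eV/c.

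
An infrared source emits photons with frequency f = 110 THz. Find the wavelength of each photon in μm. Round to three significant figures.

First convert: f = 110 THz = 1.10·10^14 Hz.
Apply λ = c/f: λ = 2.725·10^-6 m.
Converting to μm: λ = 2.725 μm ≈ 2.73 μm.

2.73 μm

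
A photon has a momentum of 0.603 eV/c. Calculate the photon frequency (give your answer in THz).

(h = 6.62607015e-34 J·s, c = 2.99792458e8 m/s, 1 eV = 1.602176634e-19 J.)
In SI units: p = 0.603 eV/c = 3.2226e-28 kg·m/s.
Since f = pc/h for a photon, f = 1.458e14 Hz.
Converting to THz: f = 145.8 THz ≈ 146 THz.

146 THz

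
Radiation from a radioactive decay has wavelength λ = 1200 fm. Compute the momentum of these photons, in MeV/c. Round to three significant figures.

Convert to SI: λ = 1200 fm = 1.2e-12 m.
Apply p = h/λ: p = 5.522e-22 kg·m/s.
Converting to MeV/c: p = 1.033 MeV/c ≈ 1.03 MeV/c.

1.03 MeV/c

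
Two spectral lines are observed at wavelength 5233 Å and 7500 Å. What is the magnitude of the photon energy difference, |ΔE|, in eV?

0.716 eV

Using E = hc/λ: E₁ = 3.7960 × 10^-19 J, E₂ = 2.6486 × 10^-19 J.
|ΔE| = |3.7960 × 10^-19 − 2.6486 × 10^-19| = 1.15 × 10^-19 J = 0.716 eV.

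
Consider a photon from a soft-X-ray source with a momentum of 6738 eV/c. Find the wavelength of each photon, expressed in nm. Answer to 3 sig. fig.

0.184 nm

Convert to SI: p = 6738 eV/c = 3.6010 × 10^-24 kg·m/s.
Since λ = h/p for a photon, λ = 1.840 × 10^-10 m.
Converting to nm: λ = 0.1840 nm ≈ 0.184 nm.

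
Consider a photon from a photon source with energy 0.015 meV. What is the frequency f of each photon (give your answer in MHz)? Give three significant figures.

Convert to SI: E = 0.015 meV = 2.4033 × 10^-24 J.
For a photon f = E/h, so f = 3.627 × 10^9 Hz.
Converting to MHz: f = 3627 MHz ≈ 3630 MHz.

3630 MHz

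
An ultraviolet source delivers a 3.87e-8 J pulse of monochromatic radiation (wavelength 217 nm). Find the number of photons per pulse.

Per-photon energy: E = 9.154e-19 J (from wavelength = 217 nm).
N = E_total / E_photon = 3.87e-8 J / 9.154e-19 J = 4.23e10.

4.23e10 photons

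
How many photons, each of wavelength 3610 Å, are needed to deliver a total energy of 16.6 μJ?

3.02 × 10^13 photons

Per-photon energy: E = 5.503 × 10^-19 J (from wavelength = 3610 Å).
N = E_total / E_photon = 1.66 × 10^-5 J / 5.503 × 10^-19 J = 3.02 × 10^13.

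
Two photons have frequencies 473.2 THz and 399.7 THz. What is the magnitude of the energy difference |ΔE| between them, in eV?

0.304 eV

Using E = hf: E₁ = 3.1355 × 10^-19 J, E₂ = 2.6484 × 10^-19 J.
|ΔE| = |3.1355 × 10^-19 − 2.6484 × 10^-19| = 4.87 × 10^-20 J = 0.304 eV.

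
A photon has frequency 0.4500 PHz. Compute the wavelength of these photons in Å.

6660 Å

Use c = 2.99792458·10^8 m/s.
In SI units: f = 0.4500 PHz = 4.500·10^14 Hz.
Since λ = c/f for a photon, λ = 6.662·10^-7 m.
Converting to Å: λ = 6662 Å ≈ 6660 Å.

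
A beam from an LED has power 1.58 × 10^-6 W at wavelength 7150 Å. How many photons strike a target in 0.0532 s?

Total energy: E_total = P·t = 1.58 × 10^-6 × 0.0532 = 8.406 × 10^-8 J.
Per-photon energy: E = 2.778 × 10^-19 J.
N = E_total / E_photon = 3.03 × 10^11.

3.03 × 10^11 photons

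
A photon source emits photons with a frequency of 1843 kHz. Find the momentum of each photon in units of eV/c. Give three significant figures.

First convert: f = 1843 kHz = 1.843e6 Hz.
For a photon p = hf/c, so p = 4.073e-36 kg·m/s.
Converting to eV/c: p = 7.622e-9 eV/c ≈ 7.62e-9 eV/c.

7.62e-9 eV/c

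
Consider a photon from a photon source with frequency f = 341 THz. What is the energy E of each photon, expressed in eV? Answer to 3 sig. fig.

(h = 6.62607015e-34 J·s, 1 eV = 1.602176634e-19 J.)
In SI units: f = 341 THz = 3.41e14 Hz.
Since E = hf for a photon, E = 2.259e-19 J.
Converting to eV: E = 1.410 eV ≈ 1.41 eV.

1.41 eV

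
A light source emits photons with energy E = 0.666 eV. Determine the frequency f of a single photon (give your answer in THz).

(h = 6.62607015 × 10^-34 J·s, 1 eV = 1.602176634 × 10^-19 J.)
First convert: E = 0.666 eV = 1.0670 × 10^-19 J.
Apply f = E/h: f = 1.610 × 10^14 Hz.
Converting to THz: f = 161.0 THz ≈ 161 THz.

161 THz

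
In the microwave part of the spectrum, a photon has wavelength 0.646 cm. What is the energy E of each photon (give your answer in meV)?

0.192 meV

Take h = 6.62607015 × 10^-34 J·s, c = 2.99792458 × 10^8 m/s, 1 eV = 1.602176634 × 10^-19 J.
Convert to SI: λ = 0.646 cm = 0.00646 m.
The photon relation is E = hc/λ, giving E = 3.075 × 10^-23 J.
Converting to meV: E = 0.1919 meV ≈ 0.192 meV.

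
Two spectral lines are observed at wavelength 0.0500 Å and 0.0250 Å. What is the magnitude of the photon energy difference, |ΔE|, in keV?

Using E = hc/λ: E₁ = 3.973e-14 J, E₂ = 7.946e-14 J.
|ΔE| = |3.973e-14 − 7.946e-14| = 3.97e-14 J = 248 keV.

248 keV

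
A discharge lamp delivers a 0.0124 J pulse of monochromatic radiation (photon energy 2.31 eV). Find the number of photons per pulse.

Per-photon energy: E = 3.701e-19 J (from energy = 2.31 eV).
N = E_total / E_photon = 0.0124 J / 3.701e-19 J = 3.35e16.

3.35e16 photons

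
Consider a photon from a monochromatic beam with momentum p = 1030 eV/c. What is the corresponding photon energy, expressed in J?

1.65 × 10^-16 J

Use c = 2.99792458 × 10^8 m/s, 1 eV = 1.602176634 × 10^-19 J.
In SI units: p = 1030 eV/c = 5.5046 × 10^-25 kg·m/s.
For a photon E = pc, so E = 1.650 × 10^-16 J.
So E ≈ 1.65 × 10^-16 J.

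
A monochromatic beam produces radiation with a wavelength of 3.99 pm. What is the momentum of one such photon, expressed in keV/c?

311 keV/c

Use h = 6.62607015·10^-34 J·s, c = 2.99792458·10^8 m/s, 1 eV = 1.602176634·10^-19 J.
Convert to SI: λ = 3.99 pm = 3.99·10^-12 m.
Apply p = h/λ: p = 1.661·10^-22 kg·m/s.
Converting to keV/c: p = 310.7 keV/c ≈ 311 keV/c.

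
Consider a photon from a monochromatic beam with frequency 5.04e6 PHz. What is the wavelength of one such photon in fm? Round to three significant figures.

59.5 fm

Use c = 2.99792458e8 m/s.
In SI units: f = 5.04e6 PHz = 5.04e21 Hz.
Apply λ = c/f: λ = 5.948e-14 m.
Converting to fm: λ = 59.48 fm ≈ 59.5 fm.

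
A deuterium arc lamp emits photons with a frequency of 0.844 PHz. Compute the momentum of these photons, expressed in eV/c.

3.49 eV/c

Use h = 6.62607015e-34 J·s, c = 2.99792458e8 m/s, 1 eV = 1.602176634e-19 J.
In SI units: f = 0.844 PHz = 8.44e14 Hz.
The photon relation is p = hf/c, giving p = 1.865e-27 kg·m/s.
Converting to eV/c: p = 3.491 eV/c ≈ 3.49 eV/c.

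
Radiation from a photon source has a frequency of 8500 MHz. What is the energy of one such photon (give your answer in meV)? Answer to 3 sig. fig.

In SI units: f = 8500 MHz = 8.5 × 10^9 Hz.
The photon relation is E = hf, giving E = 5.632 × 10^-24 J.
Converting to meV: E = 0.03515 meV ≈ 0.0352 meV.

0.0352 meV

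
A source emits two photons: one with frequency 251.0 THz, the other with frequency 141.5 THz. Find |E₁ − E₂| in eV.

0.453 eV

Using E = hf: E₁ = 1.6631 × 10^-19 J, E₂ = 9.3759 × 10^-20 J.
|ΔE| = |1.6631 × 10^-19 − 9.3759 × 10^-20| = 7.26 × 10^-20 J = 0.453 eV.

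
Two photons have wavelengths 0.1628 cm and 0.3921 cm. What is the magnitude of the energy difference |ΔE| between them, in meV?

Using E = hc/λ: E₁ = 1.2202e-22 J, E₂ = 5.0662e-23 J.
|ΔE| = |1.2202e-22 − 5.0662e-23| = 7.14e-23 J = 0.445 meV.

0.445 meV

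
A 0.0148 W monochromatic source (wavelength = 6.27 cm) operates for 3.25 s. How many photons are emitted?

Total energy: E_total = P·t = 0.0148 × 3.25 = 0.04810 J.
Per-photon energy: E = 3.168·10^-24 J.
N = E_total / E_photon = 1.52·10^22.

1.52·10^22 photons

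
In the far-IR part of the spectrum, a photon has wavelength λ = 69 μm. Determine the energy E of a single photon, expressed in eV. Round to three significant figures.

0.0180 eV

In SI units: λ = 69 μm = 6.9e-5 m.
For a photon E = hc/λ, so E = 2.879e-21 J.
Converting to eV: E = 0.01797 eV ≈ 0.0180 eV.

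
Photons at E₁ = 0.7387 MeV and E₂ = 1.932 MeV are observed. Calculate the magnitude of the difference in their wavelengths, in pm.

Using λ = hc/E: λ₁ = 1.6784 × 10^-12 m, λ₂ = 6.4174 × 10^-13 m.
|Δλ| = |1.6784 × 10^-12 − 6.4174 × 10^-13| = 1.04 × 10^-12 m = 1.04 pm.

1.04 pm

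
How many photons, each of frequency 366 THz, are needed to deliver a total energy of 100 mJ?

4.12e17 photons

Per-photon energy: E = 2.425e-19 J (from frequency = 366 THz).
N = E_total / E_photon = 0.100 J / 2.425e-19 J = 4.12e17.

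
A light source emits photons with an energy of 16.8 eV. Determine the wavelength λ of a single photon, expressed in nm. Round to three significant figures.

73.8 nm

(h = 6.62607015e-34 J·s, c = 2.99792458e8 m/s, 1 eV = 1.602176634e-19 J.)
Convert to SI: E = 16.8 eV = 2.6917e-18 J.
For a photon λ = hc/E, so λ = 7.380e-8 m.
Converting to nm: λ = 73.80 nm ≈ 73.8 nm.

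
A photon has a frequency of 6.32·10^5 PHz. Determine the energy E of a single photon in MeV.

In SI units: f = 6.32·10^5 PHz = 6.32·10^20 Hz.
Apply E = hf: E = 4.188·10^-13 J.
Converting to MeV: E = 2.614 MeV ≈ 2.61 MeV.

2.61 MeV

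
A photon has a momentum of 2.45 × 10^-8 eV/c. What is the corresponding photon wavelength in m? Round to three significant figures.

50.6 m

First convert: p = 2.45 × 10^-8 eV/c = 1.3094 × 10^-35 kg·m/s.
For a photon λ = h/p, so λ = 50.61 m.
So λ ≈ 50.6 m.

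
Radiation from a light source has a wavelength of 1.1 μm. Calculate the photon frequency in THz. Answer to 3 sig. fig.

273 THz

Use c = 2.99792458e8 m/s.
First convert: λ = 1.1 μm = 1.1e-6 m.
Apply f = c/λ: f = 2.725e14 Hz.
Converting to THz: f = 272.5 THz ≈ 273 THz.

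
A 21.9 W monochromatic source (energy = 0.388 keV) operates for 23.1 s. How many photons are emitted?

Total energy: E_total = P·t = 21.9 × 23.1 = 505.9 J.
Per-photon energy: E = 6.216e-17 J.
N = E_total / E_photon = 8.14e18.

8.14e18 photons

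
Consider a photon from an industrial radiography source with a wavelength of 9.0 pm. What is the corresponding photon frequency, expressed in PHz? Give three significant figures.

In SI units: λ = 9.0 pm = 9.0e-12 m.
Apply f = c/λ: f = 3.331e19 Hz.
Converting to PHz: f = 33310 PHz ≈ 3.33e4 PHz.

3.33e4 PHz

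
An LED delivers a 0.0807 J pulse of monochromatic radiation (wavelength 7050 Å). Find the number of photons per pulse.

Per-photon energy: E = 2.818e-19 J (from wavelength = 7050 Å).
N = E_total / E_photon = 0.0807 J / 2.818e-19 J = 2.86e17.

2.86e17 photons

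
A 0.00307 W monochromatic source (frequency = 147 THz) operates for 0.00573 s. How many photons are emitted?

Total energy: E_total = P·t = 0.00307 × 0.00573 = 1.759 × 10^-5 J.
Per-photon energy: E = 9.740 × 10^-20 J.
N = E_total / E_photon = 1.81 × 10^14.

1.81 × 10^14 photons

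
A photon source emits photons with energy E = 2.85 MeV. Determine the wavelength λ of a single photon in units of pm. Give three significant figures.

Use h = 6.62607015e-34 J·s, c = 2.99792458e8 m/s, 1 eV = 1.602176634e-19 J.
First convert: E = 2.85 MeV = 4.5662e-13 J.
Apply λ = hc/E: λ = 4.350e-13 m.
Converting to pm: λ = 0.4350 pm ≈ 0.435 pm.

0.435 pm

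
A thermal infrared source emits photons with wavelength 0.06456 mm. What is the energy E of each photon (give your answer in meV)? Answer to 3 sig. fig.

19.2 meV

(h = 6.62607015·10^-34 J·s, c = 2.99792458·10^8 m/s, 1 eV = 1.602176634·10^-19 J.)
Convert to SI: λ = 0.06456 mm = 6.456·10^-5 m.
For a photon E = hc/λ, so E = 3.077·10^-21 J.
Converting to meV: E = 19.20 meV ≈ 19.2 meV.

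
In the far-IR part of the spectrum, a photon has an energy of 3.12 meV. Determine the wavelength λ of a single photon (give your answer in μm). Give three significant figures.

397 μm

(h = 6.62607015e-34 J·s, c = 2.99792458e8 m/s, 1 eV = 1.602176634e-19 J.)
Convert to SI: E = 3.12 meV = 4.9988e-22 J.
The photon relation is λ = hc/E, giving λ = 3.974e-4 m.
Converting to μm: λ = 397.4 μm ≈ 397 μm.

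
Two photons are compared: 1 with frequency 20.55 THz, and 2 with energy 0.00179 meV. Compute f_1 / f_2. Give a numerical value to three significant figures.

f_1 = 2.055 × 10^13 Hz (from frequency = 20.55 THz, via f given directly).
f_2 = 4.328 × 10^8 Hz (from energy = 0.00179 meV, via f = E/h).
Ratio = 2.055 × 10^13 / 4.328 × 10^8 = 4.75 × 10^4.

4.75 × 10^4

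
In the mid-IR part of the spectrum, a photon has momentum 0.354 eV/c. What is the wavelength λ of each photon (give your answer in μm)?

First convert: p = 0.354 eV/c = 1.8919e-28 kg·m/s.
The photon relation is λ = h/p, giving λ = 3.502e-6 m.
Converting to μm: λ = 3.502 μm ≈ 3.50 μm.

3.50 μm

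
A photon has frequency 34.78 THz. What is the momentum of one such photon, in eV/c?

In SI units: f = 34.78 THz = 3.478 × 10^13 Hz.
The photon relation is p = hf/c, giving p = 7.687 × 10^-29 kg·m/s.
Converting to eV/c: p = 0.1438 eV/c ≈ 0.144 eV/c.

0.144 eV/c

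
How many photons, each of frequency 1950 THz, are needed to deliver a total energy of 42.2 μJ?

3.27 × 10^13 photons

Per-photon energy: E = 1.292 × 10^-18 J (from frequency = 1950 THz).
N = E_total / E_photon = 4.22 × 10^-5 J / 1.292 × 10^-18 J = 3.27 × 10^13.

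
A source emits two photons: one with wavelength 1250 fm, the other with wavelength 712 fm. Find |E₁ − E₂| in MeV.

Using E = hc/λ: E₁ = 1.589 × 10^-13 J, E₂ = 2.790 × 10^-13 J.
|ΔE| = |1.589 × 10^-13 − 2.790 × 10^-13| = 1.20 × 10^-13 J = 0.749 MeV.

0.749 MeV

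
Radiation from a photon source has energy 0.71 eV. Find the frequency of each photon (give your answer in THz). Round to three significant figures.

In SI units: E = 0.71 eV = 1.1375 × 10^-19 J.
For a photon f = E/h, so f = 1.717 × 10^14 Hz.
Converting to THz: f = 171.7 THz ≈ 172 THz.

172 THz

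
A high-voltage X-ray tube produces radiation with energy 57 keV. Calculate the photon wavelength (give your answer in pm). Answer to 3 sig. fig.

Take h = 6.62607015 × 10^-34 J·s, c = 2.99792458 × 10^8 m/s, 1 eV = 1.602176634 × 10^-19 J.
Convert to SI: E = 57 keV = 9.1324 × 10^-15 J.
Apply λ = hc/E: λ = 2.175 × 10^-11 m.
Converting to pm: λ = 21.75 pm ≈ 21.8 pm.

21.8 pm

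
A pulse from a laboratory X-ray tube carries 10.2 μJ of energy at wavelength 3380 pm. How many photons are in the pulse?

1.74 × 10^11 photons

Per-photon energy: E = 5.877 × 10^-17 J (from wavelength = 3380 pm).
N = E_total / E_photon = 1.02 × 10^-5 J / 5.877 × 10^-17 J = 1.74 × 10^11.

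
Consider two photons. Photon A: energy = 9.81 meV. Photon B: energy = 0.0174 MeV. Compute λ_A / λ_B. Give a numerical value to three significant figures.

1.77 × 10^6

λ_A = 1.264 × 10^-4 m (from energy = 9.81 meV, via λ = hc/E).
λ_B = 7.126 × 10^-11 m (from energy = 0.0174 MeV, via λ = hc/E).
Ratio = 1.264 × 10^-4 / 7.126 × 10^-11 = 1.77 × 10^6.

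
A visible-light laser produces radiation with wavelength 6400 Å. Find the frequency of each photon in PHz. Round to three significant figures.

Use c = 2.99792458 × 10^8 m/s.
Convert to SI: λ = 6400 Å = 6.4 × 10^-7 m.
Apply f = c/λ: f = 4.684 × 10^14 Hz.
Converting to PHz: f = 0.4684 PHz ≈ 0.468 PHz.

0.468 PHz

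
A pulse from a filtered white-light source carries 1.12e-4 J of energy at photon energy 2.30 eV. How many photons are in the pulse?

Per-photon energy: E = 3.685e-19 J (from energy = 2.30 eV).
N = E_total / E_photon = 1.12e-4 J / 3.685e-19 J = 3.04e14.

3.04e14 photons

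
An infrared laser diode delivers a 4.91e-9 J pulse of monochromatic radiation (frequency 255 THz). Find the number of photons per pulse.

2.91e10 photons

Per-photon energy: E = 1.690e-19 J (from frequency = 255 THz).
N = E_total / E_photon = 4.91e-9 J / 1.690e-19 J = 2.91e10.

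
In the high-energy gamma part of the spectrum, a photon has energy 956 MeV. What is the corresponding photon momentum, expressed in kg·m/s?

(c = 2.99792458e8 m/s, 1 eV = 1.602176634e-19 J.)
Convert to SI: E = 956 MeV = 1.5317e-10 J.
The photon relation is p = E/c, giving p = 5.109e-19 kg·m/s.
So p ≈ 5.11e-19 kg·m/s.

5.11e-19 kg·m/s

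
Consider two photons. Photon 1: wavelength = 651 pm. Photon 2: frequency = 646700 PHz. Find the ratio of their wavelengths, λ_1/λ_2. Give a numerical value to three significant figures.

λ_1 = 6.510·10^-10 m (from wavelength = 651 pm, via λ given directly).
λ_2 = 4.636·10^-13 m (from frequency = 646700 PHz, via λ = c/f).
Ratio = 6.510·10^-10 / 4.636·10^-13 = 1400.

1400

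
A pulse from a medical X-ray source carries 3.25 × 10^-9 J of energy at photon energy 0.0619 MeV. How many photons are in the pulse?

Per-photon energy: E = 9.917 × 10^-15 J (from energy = 0.0619 MeV).
N = E_total / E_photon = 3.25 × 10^-9 J / 9.917 × 10^-15 J = 3.28 × 10^5.

3.28 × 10^5 photons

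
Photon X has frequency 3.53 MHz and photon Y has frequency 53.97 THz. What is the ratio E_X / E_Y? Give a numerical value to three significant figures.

E_X = 2.339e-27 J (from frequency = 3.53 MHz, via E = hf).
E_Y = 3.576e-20 J (from frequency = 53.97 THz, via E = hf).
Ratio = 2.339e-27 / 3.576e-20 = 6.54e-8.

6.54e-8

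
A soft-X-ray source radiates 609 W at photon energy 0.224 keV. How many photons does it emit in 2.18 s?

Total energy: E_total = P·t = 609 × 2.18 = 1328 J.
Per-photon energy: E = 3.589 × 10^-17 J.
N = E_total / E_photon = 3.70 × 10^19.

3.70 × 10^19 photons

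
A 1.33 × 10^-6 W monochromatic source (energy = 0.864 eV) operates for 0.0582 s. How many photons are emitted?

5.59 × 10^11 photons

Total energy: E_total = P·t = 1.33 × 10^-6 × 0.0582 = 7.741 × 10^-8 J.
Per-photon energy: E = 1.384 × 10^-19 J.
N = E_total / E_photon = 5.59 × 10^11.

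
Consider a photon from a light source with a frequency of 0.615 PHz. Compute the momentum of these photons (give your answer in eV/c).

Take h = 6.62607015 × 10^-34 J·s, c = 2.99792458 × 10^8 m/s, 1 eV = 1.602176634 × 10^-19 J.
Convert to SI: f = 0.615 PHz = 6.15 × 10^14 Hz.
The photon relation is p = hf/c, giving p = 1.359 × 10^-27 kg·m/s.
Converting to eV/c: p = 2.543 eV/c ≈ 2.54 eV/c.

2.54 eV/c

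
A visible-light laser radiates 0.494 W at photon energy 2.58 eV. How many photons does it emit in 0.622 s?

Total energy: E_total = P·t = 0.494 × 0.622 = 0.3073 J.
Per-photon energy: E = 4.134e-19 J.
N = E_total / E_photon = 7.43e17.

7.43e17 photons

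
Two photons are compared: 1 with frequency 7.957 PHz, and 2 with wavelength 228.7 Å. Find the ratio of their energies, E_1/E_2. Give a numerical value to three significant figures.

E_1 = 5.272e-18 J (from frequency = 7.957 PHz, via E = hf).
E_2 = 8.686e-18 J (from wavelength = 228.7 Å, via E = hc/λ).
Ratio = 5.272e-18 / 8.686e-18 = 0.607.

0.607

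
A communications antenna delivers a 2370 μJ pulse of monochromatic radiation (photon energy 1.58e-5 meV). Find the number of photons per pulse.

9.36e23 photons

Per-photon energy: E = 2.531e-27 J (from energy = 1.58e-5 meV).
N = E_total / E_photon = 0.00237 J / 2.531e-27 J = 9.36e23.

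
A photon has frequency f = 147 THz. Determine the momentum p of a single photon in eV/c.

0.608 eV/c

Take h = 6.62607015 × 10^-34 J·s, c = 2.99792458 × 10^8 m/s, 1 eV = 1.602176634 × 10^-19 J.
Convert to SI: f = 147 THz = 1.47 × 10^14 Hz.
Since p = hf/c for a photon, p = 3.249 × 10^-28 kg·m/s.
Converting to eV/c: p = 0.6079 eV/c ≈ 0.608 eV/c.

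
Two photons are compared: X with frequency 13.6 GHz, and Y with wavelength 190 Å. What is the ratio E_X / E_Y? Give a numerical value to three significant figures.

8.62e-7

E_X = 9.011e-24 J (from frequency = 13.6 GHz, via E = hf).
E_Y = 1.045e-17 J (from wavelength = 190 Å, via E = hc/λ).
Ratio = 9.011e-24 / 1.045e-17 = 8.62e-7.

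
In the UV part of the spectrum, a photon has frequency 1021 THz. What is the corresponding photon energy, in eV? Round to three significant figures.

Take h = 6.62607015·10^-34 J·s, 1 eV = 1.602176634·10^-19 J.
First convert: f = 1021 THz = 1.021·10^15 Hz.
Apply E = hf: E = 6.765·10^-19 J.
Converting to eV: E = 4.223 eV ≈ 4.22 eV.

4.22 eV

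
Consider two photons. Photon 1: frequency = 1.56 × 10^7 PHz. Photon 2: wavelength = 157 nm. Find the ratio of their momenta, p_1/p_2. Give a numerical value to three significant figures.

p_1 = 3.448 × 10^-20 kg·m/s (from frequency = 1.56 × 10^7 PHz, via p = hf/c).
p_2 = 4.220 × 10^-27 kg·m/s (from wavelength = 157 nm, via p = h/λ).
Ratio = 3.448 × 10^-20 / 4.220 × 10^-27 = 8.17 × 10^6.

8.17 × 10^6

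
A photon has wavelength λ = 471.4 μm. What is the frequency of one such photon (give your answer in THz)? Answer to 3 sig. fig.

0.636 THz

Take c = 2.99792458 × 10^8 m/s.
In SI units: λ = 471.4 μm = 4.714 × 10^-4 m.
The photon relation is f = c/λ, giving f = 6.360 × 10^11 Hz.
Converting to THz: f = 0.6360 THz ≈ 0.636 THz.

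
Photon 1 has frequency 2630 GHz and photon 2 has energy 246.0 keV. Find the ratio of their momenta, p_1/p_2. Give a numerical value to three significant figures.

p_1 = 5.813 × 10^-30 kg·m/s (from frequency = 2630 GHz, via p = hf/c).
p_2 = 1.315 × 10^-22 kg·m/s (from energy = 246.0 keV, via p = E/c).
Ratio = 5.813 × 10^-30 / 1.315 × 10^-22 = 4.42 × 10^-8.

4.42 × 10^-8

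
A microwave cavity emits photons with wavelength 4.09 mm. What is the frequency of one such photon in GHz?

73.3 GHz

Use c = 2.99792458e8 m/s.
Convert to SI: λ = 4.09 mm = 0.00409 m.
The photon relation is f = c/λ, giving f = 7.330e10 Hz.
Converting to GHz: f = 73.30 GHz ≈ 73.3 GHz.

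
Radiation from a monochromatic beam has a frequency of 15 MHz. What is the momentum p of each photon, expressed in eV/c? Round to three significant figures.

6.20 × 10^-8 eV/c

Take h = 6.62607015 × 10^-34 J·s, c = 2.99792458 × 10^8 m/s, 1 eV = 1.602176634 × 10^-19 J.
First convert: f = 15 MHz = 1.5 × 10^7 Hz.
For a photon p = hf/c, so p = 3.315 × 10^-35 kg·m/s.
Converting to eV/c: p = 6.204 × 10^-8 eV/c ≈ 6.20 × 10^-8 eV/c.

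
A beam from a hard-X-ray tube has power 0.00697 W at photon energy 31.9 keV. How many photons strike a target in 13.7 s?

Total energy: E_total = P·t = 0.00697 × 13.7 = 0.09549 J.
Per-photon energy: E = 5.111·10^-15 J.
N = E_total / E_photon = 1.87·10^13.

1.87·10^13 photons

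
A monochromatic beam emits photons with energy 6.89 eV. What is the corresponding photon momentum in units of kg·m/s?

3.68 × 10^-27 kg·m/s

In SI units: E = 6.89 eV = 1.1039 × 10^-18 J.
Since p = E/c for a photon, p = 3.682 × 10^-27 kg·m/s.
So p ≈ 3.68 × 10^-27 kg·m/s.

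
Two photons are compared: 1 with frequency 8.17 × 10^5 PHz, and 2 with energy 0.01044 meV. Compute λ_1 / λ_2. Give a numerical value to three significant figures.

λ_1 = 3.669 × 10^-13 m (from frequency = 8.17 × 10^5 PHz, via λ = c/f).
λ_2 = 0.1188 m (from energy = 0.01044 meV, via λ = hc/E).
Ratio = 3.669 × 10^-13 / 0.1188 = 3.09 × 10^-12.

3.09 × 10^-12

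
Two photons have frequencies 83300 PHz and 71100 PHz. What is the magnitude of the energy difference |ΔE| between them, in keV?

Using E = hf: E₁ = 5.520 × 10^-14 J, E₂ = 4.711 × 10^-14 J.
|ΔE| = |5.520 × 10^-14 − 4.711 × 10^-14| = 8.08 × 10^-15 J = 50.5 keV.

50.5 keV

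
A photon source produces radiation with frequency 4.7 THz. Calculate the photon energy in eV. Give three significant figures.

(h = 6.62607015 × 10^-34 J·s, 1 eV = 1.602176634 × 10^-19 J.)
Convert to SI: f = 4.7 THz = 4.7 × 10^12 Hz.
The photon relation is E = hf, giving E = 3.114 × 10^-21 J.
Converting to eV: E = 0.01944 eV ≈ 0.0194 eV.

0.0194 eV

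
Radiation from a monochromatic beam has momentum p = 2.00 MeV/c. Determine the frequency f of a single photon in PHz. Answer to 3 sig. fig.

4.84 × 10^5 PHz

Use h = 6.62607015 × 10^-34 J·s, c = 2.99792458 × 10^8 m/s, 1 eV = 1.602176634 × 10^-19 J.
First convert: p = 2.00 MeV/c = 1.0689 × 10^-21 kg·m/s.
The photon relation is f = pc/h, giving f = 4.836 × 10^20 Hz.
Converting to PHz: f = 483600 PHz ≈ 4.84 × 10^5 PHz.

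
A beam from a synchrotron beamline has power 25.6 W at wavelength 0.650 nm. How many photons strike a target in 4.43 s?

3.71e17 photons

Total energy: E_total = P·t = 25.6 × 4.43 = 113.4 J.
Per-photon energy: E = 3.056e-16 J.
N = E_total / E_photon = 3.71e17.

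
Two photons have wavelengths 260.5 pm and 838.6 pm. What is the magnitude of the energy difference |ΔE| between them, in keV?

3.28 keV

Using E = hc/λ: E₁ = 7.6255 × 10^-16 J, E₂ = 2.3688 × 10^-16 J.
|ΔE| = |7.6255 × 10^-16 − 2.3688 × 10^-16| = 5.26 × 10^-16 J = 3.28 keV.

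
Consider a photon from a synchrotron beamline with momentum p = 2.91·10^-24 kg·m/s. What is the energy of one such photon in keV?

Use c = 2.99792458·10^8 m/s, 1 eV = 1.602176634·10^-19 J.
Apply E = pc: E = 8.724·10^-16 J.
Converting to keV: E = 5.445 keV ≈ 5.45 keV.

5.45 keV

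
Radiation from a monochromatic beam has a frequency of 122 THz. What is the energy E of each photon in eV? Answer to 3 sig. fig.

First convert: f = 122 THz = 1.22e14 Hz.
For a photon E = hf, so E = 8.084e-20 J.
Converting to eV: E = 0.5046 eV ≈ 0.505 eV.

0.505 eV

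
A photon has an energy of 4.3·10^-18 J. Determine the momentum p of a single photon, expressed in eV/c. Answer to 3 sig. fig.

26.8 eV/c

Since p = E/c for a photon, p = 1.434·10^-26 kg·m/s.
Converting to eV/c: p = 26.84 eV/c ≈ 26.8 eV/c.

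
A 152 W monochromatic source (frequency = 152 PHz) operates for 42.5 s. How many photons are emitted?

Total energy: E_total = P·t = 152 × 42.5 = 6460 J.
Per-photon energy: E = 1.007 × 10^-16 J.
N = E_total / E_photon = 6.41 × 10^19.

6.41 × 10^19 photons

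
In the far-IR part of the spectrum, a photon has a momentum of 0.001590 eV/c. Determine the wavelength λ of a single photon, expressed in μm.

Take h = 6.62607015 × 10^-34 J·s, c = 2.99792458 × 10^8 m/s, 1 eV = 1.602176634 × 10^-19 J.
Convert to SI: p = 0.001590 eV/c = 8.4974 × 10^-31 kg·m/s.
Since λ = h/p for a photon, λ = 7.798 × 10^-4 m.
Converting to μm: λ = 779.8 μm ≈ 780 μm.

780 μm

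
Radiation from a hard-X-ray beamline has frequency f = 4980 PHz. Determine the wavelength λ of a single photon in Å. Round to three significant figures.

0.602 Å

(c = 2.99792458e8 m/s.)
Convert to SI: f = 4980 PHz = 4.98e18 Hz.
Since λ = c/f for a photon, λ = 6.020e-11 m.
Converting to Å: λ = 0.6020 Å ≈ 0.602 Å.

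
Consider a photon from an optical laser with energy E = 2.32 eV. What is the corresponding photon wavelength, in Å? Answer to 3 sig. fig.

5340 Å

(h = 6.62607015 × 10^-34 J·s, c = 2.99792458 × 10^8 m/s, 1 eV = 1.602176634 × 10^-19 J.)
Convert to SI: E = 2.32 eV = 3.7170 × 10^-19 J.
Since λ = hc/E for a photon, λ = 5.344 × 10^-7 m.
Converting to Å: λ = 5344 Å ≈ 5340 Å.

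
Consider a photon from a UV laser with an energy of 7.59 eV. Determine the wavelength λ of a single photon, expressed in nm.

In SI units: E = 7.59 eV = 1.2161e-18 J.
The photon relation is λ = hc/E, giving λ = 1.634e-7 m.
Converting to nm: λ = 163.4 nm ≈ 163 nm.

163 nm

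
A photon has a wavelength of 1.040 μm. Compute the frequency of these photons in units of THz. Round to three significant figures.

288 THz

In SI units: λ = 1.040 μm = 1.040e-6 m.
Since f = c/λ for a photon, f = 2.883e14 Hz.
Converting to THz: f = 288.3 THz ≈ 288 THz.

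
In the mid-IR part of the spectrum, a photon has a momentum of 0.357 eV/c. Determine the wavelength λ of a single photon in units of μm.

3.47 μm

Convert to SI: p = 0.357 eV/c = 1.9079e-28 kg·m/s.
The photon relation is λ = h/p, giving λ = 3.473e-6 m.
Converting to μm: λ = 3.473 μm ≈ 3.47 μm.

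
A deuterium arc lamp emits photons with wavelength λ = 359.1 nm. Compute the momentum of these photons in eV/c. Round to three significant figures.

First convert: λ = 359.1 nm = 3.591e-7 m.
The photon relation is p = h/λ, giving p = 1.845e-27 kg·m/s.
Converting to eV/c: p = 3.453 eV/c ≈ 3.45 eV/c.

3.45 eV/c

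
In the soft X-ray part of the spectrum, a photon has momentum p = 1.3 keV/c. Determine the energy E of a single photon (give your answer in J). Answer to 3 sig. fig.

2.08·10^-16 J

Use c = 2.99792458·10^8 m/s, 1 eV = 1.602176634·10^-19 J.
Convert to SI: p = 1.3 keV/c = 6.9476·10^-25 kg·m/s.
The photon relation is E = pc, giving E = 2.083·10^-16 J.
So E ≈ 2.08·10^-16 J.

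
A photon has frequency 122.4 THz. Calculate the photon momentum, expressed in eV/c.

First convert: f = 122.4 THz = 1.224 × 10^14 Hz.
Apply p = hf/c: p = 2.705 × 10^-28 kg·m/s.
Converting to eV/c: p = 0.5062 eV/c ≈ 0.506 eV/c.

0.506 eV/c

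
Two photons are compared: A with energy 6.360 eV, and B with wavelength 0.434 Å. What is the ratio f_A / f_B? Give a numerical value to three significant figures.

2.23e-4

f_A = 1.538e15 Hz (from energy = 6.360 eV, via f = E/h).
f_B = 6.908e18 Hz (from wavelength = 0.434 Å, via f = c/λ).
Ratio = 1.538e15 / 6.908e18 = 2.23e-4.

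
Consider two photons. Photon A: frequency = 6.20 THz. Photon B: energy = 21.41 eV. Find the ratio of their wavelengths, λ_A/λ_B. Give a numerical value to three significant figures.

835

λ_A = 4.835e-5 m (from frequency = 6.20 THz, via λ = c/f).
λ_B = 5.791e-8 m (from energy = 21.41 eV, via λ = hc/E).
Ratio = 4.835e-5 / 5.791e-8 = 835.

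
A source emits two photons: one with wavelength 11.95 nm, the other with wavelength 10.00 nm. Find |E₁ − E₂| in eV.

20.2 eV

Using E = hc/λ: E₁ = 1.6623·10^-17 J, E₂ = 1.9864·10^-17 J.
|ΔE| = |1.6623·10^-17 − 1.9864·10^-17| = 3.24·10^-18 J = 20.2 eV.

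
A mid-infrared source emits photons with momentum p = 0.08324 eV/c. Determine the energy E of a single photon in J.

1.33 × 10^-20 J

Convert to SI: p = 0.08324 eV/c = 4.4486 × 10^-29 kg·m/s.
The photon relation is E = pc, giving E = 1.334 × 10^-20 J.
So E ≈ 1.33 × 10^-20 J.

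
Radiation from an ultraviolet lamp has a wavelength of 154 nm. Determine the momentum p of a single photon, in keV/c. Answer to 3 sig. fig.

8.05e-3 keV/c

Take h = 6.62607015e-34 J·s, c = 2.99792458e8 m/s, 1 eV = 1.602176634e-19 J.
Convert to SI: λ = 154 nm = 1.54e-7 m.
Apply p = h/λ: p = 4.303e-27 kg·m/s.
Converting to keV/c: p = 0.008051 keV/c ≈ 8.05e-3 keV/c.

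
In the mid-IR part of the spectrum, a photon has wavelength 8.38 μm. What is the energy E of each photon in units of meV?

148 meV

In SI units: λ = 8.38 μm = 8.38e-6 m.
The photon relation is E = hc/λ, giving E = 2.370e-20 J.
Converting to meV: E = 148.0 meV ≈ 148 meV.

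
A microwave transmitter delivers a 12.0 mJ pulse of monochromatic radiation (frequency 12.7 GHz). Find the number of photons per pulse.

1.43 × 10^21 photons

Per-photon energy: E = 8.415 × 10^-24 J (from frequency = 12.7 GHz).
N = E_total / E_photon = 0.0120 J / 8.415 × 10^-24 J = 1.43 × 10^21.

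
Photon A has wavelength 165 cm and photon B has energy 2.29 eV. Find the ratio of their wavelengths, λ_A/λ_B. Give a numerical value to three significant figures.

3.05 × 10^6

λ_A = 1.650 m (from wavelength = 165 cm, via λ given directly).
λ_B = 5.414 × 10^-7 m (from energy = 2.29 eV, via λ = hc/E).
Ratio = 1.650 / 5.414 × 10^-7 = 3.05 × 10^6.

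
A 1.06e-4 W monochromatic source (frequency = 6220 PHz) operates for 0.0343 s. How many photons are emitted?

Total energy: E_total = P·t = 1.06e-4 × 0.0343 = 3.636e-6 J.
Per-photon energy: E = 4.121e-15 J.
N = E_total / E_photon = 8.82e8.

8.82e8 photons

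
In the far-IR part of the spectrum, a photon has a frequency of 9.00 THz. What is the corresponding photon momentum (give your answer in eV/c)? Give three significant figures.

Use h = 6.62607015e-34 J·s, c = 2.99792458e8 m/s, 1 eV = 1.602176634e-19 J.
Convert to SI: f = 9.00 THz = 9.00e12 Hz.
Since p = hf/c for a photon, p = 1.989e-29 kg·m/s.
Converting to eV/c: p = 0.03722 eV/c ≈ 0.0372 eV/c.

0.0372 eV/c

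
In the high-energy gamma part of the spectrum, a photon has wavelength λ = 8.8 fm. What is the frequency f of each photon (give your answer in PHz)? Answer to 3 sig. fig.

First convert: λ = 8.8 fm = 8.8·10^-15 m.
Apply f = c/λ: f = 3.407·10^22 Hz.
Converting to PHz: f = 3.407·10^7 PHz ≈ 3.41·10^7 PHz.

3.41·10^7 PHz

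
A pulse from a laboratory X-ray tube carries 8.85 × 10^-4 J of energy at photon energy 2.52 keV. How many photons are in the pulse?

Per-photon energy: E = 4.037 × 10^-16 J (from energy = 2.52 keV).
N = E_total / E_photon = 8.85 × 10^-4 J / 4.037 × 10^-16 J = 2.19 × 10^12.

2.19 × 10^12 photons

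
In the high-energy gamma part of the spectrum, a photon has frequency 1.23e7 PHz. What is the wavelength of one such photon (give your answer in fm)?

Convert to SI: f = 1.23e7 PHz = 1.23e22 Hz.
The photon relation is λ = c/f, giving λ = 2.437e-14 m.
Converting to fm: λ = 24.37 fm ≈ 24.4 fm.

24.4 fm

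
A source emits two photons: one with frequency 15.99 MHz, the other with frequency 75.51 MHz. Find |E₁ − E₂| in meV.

Using E = hf: E₁ = 1.0595e-26 J, E₂ = 5.0033e-26 J.
|ΔE| = |1.0595e-26 − 5.0033e-26| = 3.94e-26 J = 2.46e-4 meV.

2.46e-4 meV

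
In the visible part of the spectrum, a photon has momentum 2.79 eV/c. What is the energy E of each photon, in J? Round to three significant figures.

Take c = 2.99792458 × 10^8 m/s, 1 eV = 1.602176634 × 10^-19 J.
First convert: p = 2.79 eV/c = 1.4911 × 10^-27 kg·m/s.
For a photon E = pc, so E = 4.470 × 10^-19 J.
So E ≈ 4.47 × 10^-19 J.

4.47 × 10^-19 J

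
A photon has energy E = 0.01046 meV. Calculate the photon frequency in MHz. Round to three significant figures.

First convert: E = 0.01046 meV = 1.6759 × 10^-24 J.
For a photon f = E/h, so f = 2.529 × 10^9 Hz.
Converting to MHz: f = 2529 MHz ≈ 2530 MHz.

2530 MHz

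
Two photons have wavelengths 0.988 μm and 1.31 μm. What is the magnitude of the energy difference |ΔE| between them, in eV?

Using E = hc/λ: E₁ = 2.011 × 10^-19 J, E₂ = 1.516 × 10^-19 J.
|ΔE| = |2.011 × 10^-19 − 1.516 × 10^-19| = 4.94 × 10^-20 J = 0.308 eV.

0.308 eV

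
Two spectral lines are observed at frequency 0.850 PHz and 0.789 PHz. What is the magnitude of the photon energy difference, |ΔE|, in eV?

Using E = hf: E₁ = 5.632 × 10^-19 J, E₂ = 5.228 × 10^-19 J.
|ΔE| = |5.632 × 10^-19 − 5.228 × 10^-19| = 4.04 × 10^-20 J = 0.252 eV.

0.252 eV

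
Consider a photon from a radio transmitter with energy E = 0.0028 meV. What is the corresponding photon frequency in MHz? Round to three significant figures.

677 MHz

First convert: E = 0.0028 meV = 4.4861e-25 J.
Since f = E/h for a photon, f = 6.770e8 Hz.
Converting to MHz: f = 677.0 MHz ≈ 677 MHz.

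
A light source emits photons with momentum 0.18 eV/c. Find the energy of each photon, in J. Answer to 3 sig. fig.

Take c = 2.99792458e8 m/s, 1 eV = 1.602176634e-19 J.
In SI units: p = 0.18 eV/c = 9.6197e-29 kg·m/s.
Since E = pc for a photon, E = 2.884e-20 J.
So E ≈ 2.88e-20 J.

2.88e-20 J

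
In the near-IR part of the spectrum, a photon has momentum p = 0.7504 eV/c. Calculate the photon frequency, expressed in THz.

181 THz

Take h = 6.62607015e-34 J·s, c = 2.99792458e8 m/s, 1 eV = 1.602176634e-19 J.
In SI units: p = 0.7504 eV/c = 4.0104e-28 kg·m/s.
Since f = pc/h for a photon, f = 1.814e14 Hz.
Converting to THz: f = 181.4 THz ≈ 181 THz.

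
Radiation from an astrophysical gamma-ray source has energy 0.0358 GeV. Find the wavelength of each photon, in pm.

0.0346 pm

(h = 6.62607015 × 10^-34 J·s, c = 2.99792458 × 10^8 m/s, 1 eV = 1.602176634 × 10^-19 J.)
In SI units: E = 0.0358 GeV = 5.7358 × 10^-12 J.
Apply λ = hc/E: λ = 3.463 × 10^-14 m.
Converting to pm: λ = 0.03463 pm ≈ 0.0346 pm.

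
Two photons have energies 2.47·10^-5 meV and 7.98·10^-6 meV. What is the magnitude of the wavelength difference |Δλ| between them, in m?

105 m

Using λ = hc/E: λ₁ = 50.20 m, λ₂ = 155.4 m.
|Δλ| = |50.20 − 155.4| = 105 m.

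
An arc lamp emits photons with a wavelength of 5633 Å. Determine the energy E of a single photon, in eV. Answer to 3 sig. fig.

Convert to SI: λ = 5633 Å = 5.633 × 10^-7 m.
Apply E = hc/λ: E = 3.526 × 10^-19 J.
Converting to eV: E = 2.201 eV ≈ 2.20 eV.

2.20 eV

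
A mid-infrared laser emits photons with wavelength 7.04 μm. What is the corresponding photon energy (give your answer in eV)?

In SI units: λ = 7.04 μm = 7.04e-6 m.
The photon relation is E = hc/λ, giving E = 2.822e-20 J.
Converting to eV: E = 0.1761 eV ≈ 0.176 eV.

0.176 eV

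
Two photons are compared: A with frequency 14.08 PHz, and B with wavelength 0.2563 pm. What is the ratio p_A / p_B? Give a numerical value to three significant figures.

p_A = 3.112·10^-26 kg·m/s (from frequency = 14.08 PHz, via p = hf/c).
p_B = 2.585·10^-21 kg·m/s (from wavelength = 0.2563 pm, via p = h/λ).
Ratio = 3.112·10^-26 / 2.585·10^-21 = 1.20·10^-5.

1.20·10^-5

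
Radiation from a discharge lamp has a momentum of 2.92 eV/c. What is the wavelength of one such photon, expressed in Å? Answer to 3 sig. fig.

4250 Å

First convert: p = 2.92 eV/c = 1.5605 × 10^-27 kg·m/s.
The photon relation is λ = h/p, giving λ = 4.246 × 10^-7 m.
Converting to Å: λ = 4246 Å ≈ 4250 Å.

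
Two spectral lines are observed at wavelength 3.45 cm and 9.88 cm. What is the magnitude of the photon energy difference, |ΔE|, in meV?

Using E = hc/λ: E₁ = 5.758e-24 J, E₂ = 2.011e-24 J.
|ΔE| = |5.758e-24 − 2.011e-24| = 3.75e-24 J = 0.0234 meV.

0.0234 meV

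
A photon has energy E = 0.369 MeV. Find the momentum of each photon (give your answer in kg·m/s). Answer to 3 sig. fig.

1.97 × 10^-22 kg·m/s

Take c = 2.99792458 × 10^8 m/s, 1 eV = 1.602176634 × 10^-19 J.
In SI units: E = 0.369 MeV = 5.9120 × 10^-14 J.
The photon relation is p = E/c, giving p = 1.972 × 10^-22 kg·m/s.
So p ≈ 1.97 × 10^-22 kg·m/s.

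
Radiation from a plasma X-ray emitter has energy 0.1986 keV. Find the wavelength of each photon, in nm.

6.24 nm

In SI units: E = 0.1986 keV = 3.1819 × 10^-17 J.
Apply λ = hc/E: λ = 6.243 × 10^-9 m.
Converting to nm: λ = 6.243 nm ≈ 6.24 nm.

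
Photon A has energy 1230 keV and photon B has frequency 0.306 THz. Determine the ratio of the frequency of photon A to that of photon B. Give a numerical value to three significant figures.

f_A = 2.974e20 Hz (from energy = 1230 keV, via f = E/h).
f_B = 3.060e11 Hz (from frequency = 0.306 THz, via f given directly).
Ratio = 2.974e20 / 3.060e11 = 9.72e8.

9.72e8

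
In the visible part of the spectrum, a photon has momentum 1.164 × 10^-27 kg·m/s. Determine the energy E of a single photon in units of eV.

2.18 eV

Apply E = pc: E = 3.490 × 10^-19 J.
Converting to eV: E = 2.178 eV ≈ 2.18 eV.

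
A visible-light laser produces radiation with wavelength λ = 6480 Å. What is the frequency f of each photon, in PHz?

Convert to SI: λ = 6480 Å = 6.48 × 10^-7 m.
For a photon f = c/λ, so f = 4.626 × 10^14 Hz.
Converting to PHz: f = 0.4626 PHz ≈ 0.463 PHz.

0.463 PHz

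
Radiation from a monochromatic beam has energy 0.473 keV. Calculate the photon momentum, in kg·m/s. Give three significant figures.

Take c = 2.99792458e8 m/s, 1 eV = 1.602176634e-19 J.
Convert to SI: E = 0.473 keV = 7.5783e-17 J.
For a photon p = E/c, so p = 2.528e-25 kg·m/s.
So p ≈ 2.53e-25 kg·m/s.

2.53e-25 kg·m/s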